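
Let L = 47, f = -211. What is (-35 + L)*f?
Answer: -2532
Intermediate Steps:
(-35 + L)*f = (-35 + 47)*(-211) = 12*(-211) = -2532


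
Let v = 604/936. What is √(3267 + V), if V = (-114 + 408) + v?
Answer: 5*√866762/78 ≈ 59.680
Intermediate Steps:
v = 151/234 (v = 604*(1/936) = 151/234 ≈ 0.64530)
V = 68947/234 (V = (-114 + 408) + 151/234 = 294 + 151/234 = 68947/234 ≈ 294.65)
√(3267 + V) = √(3267 + 68947/234) = √(833425/234) = 5*√866762/78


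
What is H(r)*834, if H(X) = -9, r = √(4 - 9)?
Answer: -7506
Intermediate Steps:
r = I*√5 (r = √(-5) = I*√5 ≈ 2.2361*I)
H(r)*834 = -9*834 = -7506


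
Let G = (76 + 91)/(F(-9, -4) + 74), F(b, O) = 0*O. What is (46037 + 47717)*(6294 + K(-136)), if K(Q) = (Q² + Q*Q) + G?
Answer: 150162547287/37 ≈ 4.0584e+9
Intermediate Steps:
F(b, O) = 0
G = 167/74 (G = (76 + 91)/(0 + 74) = 167/74 ≈ 2.2568)
K(Q) = 167/74 + 2*Q² (K(Q) = (Q² + Q*Q) + 167/74 = (Q² + Q²) + 167/74 = 2*Q² + 167/74 = 167/74 + 2*Q²)
(46037 + 47717)*(6294 + K(-136)) = (46037 + 47717)*(6294 + (167/74 + 2*(-136)²)) = 93754*(6294 + (167/74 + 2*18496)) = 93754*(6294 + (167/74 + 36992)) = 93754*(6294 + 2737575/74) = 93754*(3203331/74) = 150162547287/37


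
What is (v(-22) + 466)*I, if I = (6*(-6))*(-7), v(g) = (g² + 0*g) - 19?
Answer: 234612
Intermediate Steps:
v(g) = -19 + g² (v(g) = (g² + 0) - 19 = g² - 19 = -19 + g²)
I = 252 (I = -36*(-7) = 252)
(v(-22) + 466)*I = ((-19 + (-22)²) + 466)*252 = ((-19 + 484) + 466)*252 = (465 + 466)*252 = 931*252 = 234612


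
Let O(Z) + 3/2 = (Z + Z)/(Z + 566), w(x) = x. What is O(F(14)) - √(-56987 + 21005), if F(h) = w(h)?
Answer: -421/290 - 3*I*√3998 ≈ -1.4517 - 189.69*I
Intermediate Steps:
F(h) = h
O(Z) = -3/2 + 2*Z/(566 + Z) (O(Z) = -3/2 + (Z + Z)/(Z + 566) = -3/2 + (2*Z)/(566 + Z) = -3/2 + 2*Z/(566 + Z))
O(F(14)) - √(-56987 + 21005) = (-1698 + 14)/(2*(566 + 14)) - √(-56987 + 21005) = (½)*(-1684)/580 - √(-35982) = (½)*(1/580)*(-1684) - 3*I*√3998 = -421/290 - 3*I*√3998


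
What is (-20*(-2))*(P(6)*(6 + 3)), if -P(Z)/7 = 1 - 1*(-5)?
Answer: -15120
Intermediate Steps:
P(Z) = -42 (P(Z) = -7*(1 - 1*(-5)) = -7*(1 + 5) = -7*6 = -42)
(-20*(-2))*(P(6)*(6 + 3)) = (-20*(-2))*(-42*(6 + 3)) = 40*(-42*9) = 40*(-378) = -15120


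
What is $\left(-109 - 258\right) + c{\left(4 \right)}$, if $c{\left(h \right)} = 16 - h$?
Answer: $-355$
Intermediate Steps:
$\left(-109 - 258\right) + c{\left(4 \right)} = \left(-109 - 258\right) + \left(16 - 4\right) = -367 + \left(16 - 4\right) = -367 + 12 = -355$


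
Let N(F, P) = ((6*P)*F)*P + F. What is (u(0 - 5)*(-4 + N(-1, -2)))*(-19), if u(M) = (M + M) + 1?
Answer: -4959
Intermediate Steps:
u(M) = 1 + 2*M (u(M) = 2*M + 1 = 1 + 2*M)
N(F, P) = F + 6*F*P² (N(F, P) = (6*F*P)*P + F = 6*F*P² + F = F + 6*F*P²)
(u(0 - 5)*(-4 + N(-1, -2)))*(-19) = ((1 + 2*(0 - 5))*(-4 - (1 + 6*(-2)²)))*(-19) = ((1 + 2*(-5))*(-4 - (1 + 6*4)))*(-19) = ((1 - 10)*(-4 - (1 + 24)))*(-19) = -9*(-4 - 1*25)*(-19) = -9*(-4 - 25)*(-19) = -9*(-29)*(-19) = 261*(-19) = -4959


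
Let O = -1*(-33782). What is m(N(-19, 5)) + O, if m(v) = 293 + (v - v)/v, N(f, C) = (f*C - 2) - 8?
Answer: 34075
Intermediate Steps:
N(f, C) = -10 + C*f (N(f, C) = (C*f - 2) - 8 = (-2 + C*f) - 8 = -10 + C*f)
m(v) = 293 (m(v) = 293 + 0/v = 293 + 0 = 293)
O = 33782
m(N(-19, 5)) + O = 293 + 33782 = 34075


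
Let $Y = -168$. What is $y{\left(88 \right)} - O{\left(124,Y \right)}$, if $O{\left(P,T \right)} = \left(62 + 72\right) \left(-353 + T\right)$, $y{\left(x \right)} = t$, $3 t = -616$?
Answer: $\frac{208826}{3} \approx 69609.0$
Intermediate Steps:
$t = - \frac{616}{3}$ ($t = \frac{1}{3} \left(-616\right) = - \frac{616}{3} \approx -205.33$)
$y{\left(x \right)} = - \frac{616}{3}$
$O{\left(P,T \right)} = -47302 + 134 T$ ($O{\left(P,T \right)} = 134 \left(-353 + T\right) = -47302 + 134 T$)
$y{\left(88 \right)} - O{\left(124,Y \right)} = - \frac{616}{3} - \left(-47302 + 134 \left(-168\right)\right) = - \frac{616}{3} - \left(-47302 - 22512\right) = - \frac{616}{3} - -69814 = - \frac{616}{3} + 69814 = \frac{208826}{3}$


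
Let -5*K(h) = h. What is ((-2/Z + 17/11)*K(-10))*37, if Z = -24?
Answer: 7955/66 ≈ 120.53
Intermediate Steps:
K(h) = -h/5
((-2/Z + 17/11)*K(-10))*37 = ((-2/(-24) + 17/11)*(-⅕*(-10)))*37 = ((-2*(-1/24) + 17*(1/11))*2)*37 = ((1/12 + 17/11)*2)*37 = ((215/132)*2)*37 = (215/66)*37 = 7955/66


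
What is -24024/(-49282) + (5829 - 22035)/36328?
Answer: 18519945/447579124 ≈ 0.041378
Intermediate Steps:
-24024/(-49282) + (5829 - 22035)/36328 = -24024*(-1/49282) - 16206*1/36328 = 12012/24641 - 8103/18164 = 18519945/447579124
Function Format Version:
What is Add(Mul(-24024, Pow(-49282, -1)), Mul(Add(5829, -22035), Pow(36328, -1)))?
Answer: Rational(18519945, 447579124) ≈ 0.041378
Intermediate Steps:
Add(Mul(-24024, Pow(-49282, -1)), Mul(Add(5829, -22035), Pow(36328, -1))) = Add(Mul(-24024, Rational(-1, 49282)), Mul(-16206, Rational(1, 36328))) = Add(Rational(12012, 24641), Rational(-8103, 18164)) = Rational(18519945, 447579124)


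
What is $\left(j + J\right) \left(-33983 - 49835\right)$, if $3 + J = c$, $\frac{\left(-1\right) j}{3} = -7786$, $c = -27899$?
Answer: $380868992$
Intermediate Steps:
$j = 23358$ ($j = \left(-3\right) \left(-7786\right) = 23358$)
$J = -27902$ ($J = -3 - 27899 = -27902$)
$\left(j + J\right) \left(-33983 - 49835\right) = \left(23358 - 27902\right) \left(-33983 - 49835\right) = \left(-4544\right) \left(-83818\right) = 380868992$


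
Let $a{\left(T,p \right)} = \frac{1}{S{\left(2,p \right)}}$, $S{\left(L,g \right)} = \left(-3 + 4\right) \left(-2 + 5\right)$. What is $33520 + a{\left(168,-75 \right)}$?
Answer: $\frac{100561}{3} \approx 33520.0$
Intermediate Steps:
$S{\left(L,g \right)} = 3$ ($S{\left(L,g \right)} = 1 \cdot 3 = 3$)
$a{\left(T,p \right)} = \frac{1}{3}$
$33520 + a{\left(168,-75 \right)} = 33520 + \frac{1}{3} = \frac{100561}{3}$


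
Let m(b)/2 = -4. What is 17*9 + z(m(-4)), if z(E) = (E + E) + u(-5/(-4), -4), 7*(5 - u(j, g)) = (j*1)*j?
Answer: 15879/112 ≈ 141.78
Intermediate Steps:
m(b) = -8 (m(b) = 2*(-4) = -8)
u(j, g) = 5 - j²/7 (u(j, g) = 5 - j*1*j/7 = 5 - j*j/7 = 5 - j²/7)
z(E) = 535/112 + 2*E (z(E) = (E + E) + (5 - (-5/(-4))²/7) = 2*E + (5 - (-5*(-¼))²/7) = 2*E + (5 - (5/4)²/7) = 2*E + (5 - ⅐*25/16) = 2*E + (5 - 25/112) = 2*E + 535/112 = 535/112 + 2*E)
17*9 + z(m(-4)) = 17*9 + (535/112 + 2*(-8)) = 153 + (535/112 - 16) = 153 - 1257/112 = 15879/112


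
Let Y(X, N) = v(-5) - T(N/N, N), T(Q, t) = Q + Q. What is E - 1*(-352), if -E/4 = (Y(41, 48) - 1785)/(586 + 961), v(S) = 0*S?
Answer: 551692/1547 ≈ 356.62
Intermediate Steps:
v(S) = 0
T(Q, t) = 2*Q
Y(X, N) = -2 (Y(X, N) = 0 - 2*N/N = 0 - 2 = -2)
E = 7148/1547 (E = -4*(-2 - 1785)/(586 + 961) = -(-7148)/1547 = -4*(-1787/1547) = 7148/1547 ≈ 4.6206)
E - 1*(-352) = 7148/1547 - 1*(-352) = 7148/1547 + 352 = 551692/1547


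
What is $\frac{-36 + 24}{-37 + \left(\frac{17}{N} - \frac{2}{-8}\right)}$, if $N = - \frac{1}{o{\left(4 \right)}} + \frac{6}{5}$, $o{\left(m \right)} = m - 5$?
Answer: $\frac{528}{1277} \approx 0.41347$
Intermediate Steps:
$o{\left(m \right)} = -5 + m$
$N = \frac{11}{5}$ ($N = - \frac{1}{-5 + 4} + \frac{6}{5} = - \frac{1}{-1} + 6 \cdot \frac{1}{5} = \left(-1\right) \left(-1\right) + \frac{6}{5} = 1 + \frac{6}{5} = \frac{11}{5} \approx 2.2$)
$\frac{-36 + 24}{-37 + \left(\frac{17}{N} - \frac{2}{-8}\right)} = \frac{-36 + 24}{-37 + \left(\frac{17}{\frac{11}{5}} - \frac{2}{-8}\right)} = \frac{1}{-37 + \left(17 \cdot \frac{5}{11} - - \frac{1}{4}\right)} \left(-12\right) = \frac{1}{-37 + \left(\frac{85}{11} + \frac{1}{4}\right)} \left(-12\right) = \frac{1}{-37 + \frac{351}{44}} \left(-12\right) = \frac{1}{- \frac{1277}{44}} \left(-12\right) = \left(- \frac{44}{1277}\right) \left(-12\right) = \frac{528}{1277}$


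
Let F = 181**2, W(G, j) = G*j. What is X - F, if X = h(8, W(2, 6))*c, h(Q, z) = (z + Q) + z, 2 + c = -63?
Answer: -34841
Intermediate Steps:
c = -65 (c = -2 - 63 = -65)
h(Q, z) = Q + 2*z (h(Q, z) = (Q + z) + z = Q + 2*z)
X = -2080 (X = (8 + 2*(2*6))*(-65) = (8 + 2*12)*(-65) = (8 + 24)*(-65) = 32*(-65) = -2080)
F = 32761
X - F = -2080 - 1*32761 = -2080 - 32761 = -34841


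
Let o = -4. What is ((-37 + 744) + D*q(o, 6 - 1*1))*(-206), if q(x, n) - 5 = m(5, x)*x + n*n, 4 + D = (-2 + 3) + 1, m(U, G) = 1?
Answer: -134930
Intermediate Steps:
D = -2 (D = -4 + ((-2 + 3) + 1) = -4 + (1 + 1) = -4 + 2 = -2)
q(x, n) = 5 + x + n**2 (q(x, n) = 5 + (1*x + n*n) = 5 + (x + n**2) = 5 + x + n**2)
((-37 + 744) + D*q(o, 6 - 1*1))*(-206) = ((-37 + 744) - 2*(5 - 4 + (6 - 1*1)**2))*(-206) = (707 - 2*(5 - 4 + (6 - 1)**2))*(-206) = (707 - 2*(5 - 4 + 5**2))*(-206) = (707 - 2*(5 - 4 + 25))*(-206) = (707 - 2*26)*(-206) = (707 - 52)*(-206) = 655*(-206) = -134930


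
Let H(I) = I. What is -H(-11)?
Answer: 11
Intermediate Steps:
-H(-11) = -1*(-11) = 11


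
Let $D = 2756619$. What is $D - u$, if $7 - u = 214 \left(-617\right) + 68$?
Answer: $2624642$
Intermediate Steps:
$u = 131977$ ($u = 7 - \left(214 \left(-617\right) + 68\right) = 7 - \left(-132038 + 68\right) = 7 - -131970 = 7 + 131970 = 131977$)
$D - u = 2756619 - 131977 = 2624642$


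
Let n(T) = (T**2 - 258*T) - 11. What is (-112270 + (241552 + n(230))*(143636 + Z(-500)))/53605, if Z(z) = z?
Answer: 33651304466/53605 ≈ 6.2776e+5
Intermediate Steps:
n(T) = -11 + T**2 - 258*T
(-112270 + (241552 + n(230))*(143636 + Z(-500)))/53605 = (-112270 + (241552 + (-11 + 230**2 - 258*230))*(143636 - 500))/53605 = (-112270 + (241552 + (-11 + 52900 - 59340))*143136)*(1/53605) = (-112270 + (241552 - 6451)*143136)*(1/53605) = (-112270 + 235101*143136)*(1/53605) = (-112270 + 33651416736)*(1/53605) = 33651304466*(1/53605) = 33651304466/53605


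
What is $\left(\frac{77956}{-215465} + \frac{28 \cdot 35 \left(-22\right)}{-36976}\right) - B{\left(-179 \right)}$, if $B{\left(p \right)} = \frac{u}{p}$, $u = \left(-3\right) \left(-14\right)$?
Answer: $\frac{81272359857}{178262382170} \approx 0.45591$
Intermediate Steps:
$u = 42$
$B{\left(p \right)} = \frac{42}{p}$
$\left(\frac{77956}{-215465} + \frac{28 \cdot 35 \left(-22\right)}{-36976}\right) - B{\left(-179 \right)} = \left(\frac{77956}{-215465} + \frac{28 \cdot 35 \left(-22\right)}{-36976}\right) - \frac{42}{-179} = \left(77956 \left(- \frac{1}{215465}\right) + 980 \left(-22\right) \left(- \frac{1}{36976}\right)\right) - 42 \left(- \frac{1}{179}\right) = \left(- \frac{77956}{215465} - - \frac{2695}{4622}\right) - - \frac{42}{179} = \left(- \frac{77956}{215465} + \frac{2695}{4622}\right) + \frac{42}{179} = \frac{220365543}{995879230} + \frac{42}{179} = \frac{81272359857}{178262382170}$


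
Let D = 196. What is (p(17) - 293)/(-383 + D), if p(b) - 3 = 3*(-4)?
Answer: 302/187 ≈ 1.6150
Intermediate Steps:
p(b) = -9 (p(b) = 3 + 3*(-4) = 3 - 12 = -9)
(p(17) - 293)/(-383 + D) = (-9 - 293)/(-383 + 196) = -302/(-187) = -302*(-1/187) = 302/187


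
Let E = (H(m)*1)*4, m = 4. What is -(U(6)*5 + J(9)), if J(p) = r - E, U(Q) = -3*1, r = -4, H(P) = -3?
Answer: 7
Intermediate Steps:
U(Q) = -3
E = -12 (E = -3*1*4 = -3*4 = -12)
J(p) = 8 (J(p) = -4 - 1*(-12) = -4 + 12 = 8)
-(U(6)*5 + J(9)) = -(-3*5 + 8) = -(-15 + 8) = -1*(-7) = 7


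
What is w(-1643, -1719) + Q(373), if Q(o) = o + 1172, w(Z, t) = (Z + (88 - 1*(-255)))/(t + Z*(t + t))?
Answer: 1744896475/1129383 ≈ 1545.0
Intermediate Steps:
w(Z, t) = (343 + Z)/(t + 2*Z*t) (w(Z, t) = (Z + (88 + 255))/(t + Z*(2*t)) = (Z + 343)/(t + 2*Z*t) = (343 + Z)/(t + 2*Z*t))
Q(o) = 1172 + o
w(-1643, -1719) + Q(373) = (343 - 1643)/((-1719)*(1 + 2*(-1643))) + (1172 + 373) = -1/1719*(-1300)/(1 - 3286) + 1545 = -1/1719*(-1300)/(-3285) + 1545 = -1/1719*(-1/3285)*(-1300) + 1545 = -260/1129383 + 1545 = 1744896475/1129383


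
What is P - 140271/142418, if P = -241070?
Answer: -34332847531/142418 ≈ -2.4107e+5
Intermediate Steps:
P - 140271/142418 = -241070 - 140271/142418 = -34332847531/142418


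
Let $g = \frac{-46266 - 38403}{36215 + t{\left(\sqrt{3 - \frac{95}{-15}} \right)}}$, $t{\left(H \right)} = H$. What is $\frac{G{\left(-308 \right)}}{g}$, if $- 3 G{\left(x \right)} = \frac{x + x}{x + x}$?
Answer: $\frac{36215}{254007} + \frac{2 \sqrt{21}}{762021} \approx 0.14259$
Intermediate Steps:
$G{\left(x \right)} = - \frac{1}{3}$ ($G{\left(x \right)} = - \frac{\left(x + x\right) \frac{1}{x + x}}{3} = - \frac{2 x \frac{1}{2 x}}{3} = \left(- \frac{1}{3}\right) 1 = - \frac{1}{3}$)
$g = - \frac{84669}{36215 + \frac{2 \sqrt{21}}{3}}$ ($g = \frac{-46266 - 38403}{36215 + \sqrt{3 - \frac{95}{-15}}} = - \frac{84669}{36215 + \sqrt{3 - - \frac{19}{3}}} = - \frac{84669}{36215 + \sqrt{3 + \frac{19}{3}}} = - \frac{84669}{36215 + \sqrt{\frac{28}{3}}} = - \frac{84669}{36215 + \frac{2 \sqrt{21}}{3}} \approx -2.3378$)
$\frac{G{\left(-308 \right)}}{g} = - \frac{1}{3 \left(- \frac{9198863505}{3934578647} + \frac{169338 \sqrt{21}}{3934578647}\right)}$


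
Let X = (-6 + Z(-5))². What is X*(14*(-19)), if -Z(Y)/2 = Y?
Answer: -4256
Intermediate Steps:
Z(Y) = -2*Y
X = 16 (X = (-6 - 2*(-5))² = (-6 + 10)² = 4² = 16)
X*(14*(-19)) = 16*(14*(-19)) = 16*(-266) = -4256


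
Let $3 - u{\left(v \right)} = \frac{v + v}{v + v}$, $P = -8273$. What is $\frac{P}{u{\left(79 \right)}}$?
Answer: $- \frac{8273}{2} \approx -4136.5$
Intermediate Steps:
$u{\left(v \right)} = 2$ ($u{\left(v \right)} = 3 - \frac{v + v}{v + v} = 3 - \frac{2 v}{2 v} = 3 - 2 v \frac{1}{2 v} = 3 - 1 = 2$)
$\frac{P}{u{\left(79 \right)}} = - \frac{8273}{2}$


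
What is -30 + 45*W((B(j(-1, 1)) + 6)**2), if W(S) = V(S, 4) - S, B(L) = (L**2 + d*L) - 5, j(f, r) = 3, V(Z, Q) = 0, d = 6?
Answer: -35310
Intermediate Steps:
B(L) = -5 + L**2 + 6*L (B(L) = (L**2 + 6*L) - 5 = -5 + L**2 + 6*L)
W(S) = -S (W(S) = 0 - S = -S)
-30 + 45*W((B(j(-1, 1)) + 6)**2) = -30 + 45*(-((-5 + 3**2 + 6*3) + 6)**2) = -30 + 45*(-((-5 + 9 + 18) + 6)**2) = -30 + 45*(-(22 + 6)**2) = -30 + 45*(-1*28**2) = -30 + 45*(-1*784) = -30 + 45*(-784) = -30 - 35280 = -35310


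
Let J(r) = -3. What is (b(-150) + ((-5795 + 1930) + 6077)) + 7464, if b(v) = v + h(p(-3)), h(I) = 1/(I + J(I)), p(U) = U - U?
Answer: 28577/3 ≈ 9525.7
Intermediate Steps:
p(U) = 0
h(I) = 1/(-3 + I) (h(I) = 1/(I - 3) = 1/(-3 + I))
b(v) = -1/3 + v (b(v) = v + 1/(-3 + 0) = v + 1/(-3) = v - 1/3 = -1/3 + v)
(b(-150) + ((-5795 + 1930) + 6077)) + 7464 = ((-1/3 - 150) + ((-5795 + 1930) + 6077)) + 7464 = (-451/3 + (-3865 + 6077)) + 7464 = (-451/3 + 2212) + 7464 = 6185/3 + 7464 = 28577/3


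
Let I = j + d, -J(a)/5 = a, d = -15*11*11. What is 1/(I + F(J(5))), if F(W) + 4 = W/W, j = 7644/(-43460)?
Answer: -10865/19754481 ≈ -0.00055000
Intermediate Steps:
j = -1911/10865 (j = 7644*(-1/43460) = -1911/10865 ≈ -0.17589)
d = -1815 (d = -165*11 = -1815)
J(a) = -5*a
I = -19721886/10865 (I = -1911/10865 - 1815 = -19721886/10865 ≈ -1815.2)
F(W) = -3 (F(W) = -4 + W/W = -4 + 1 = -3)
1/(I + F(J(5))) = 1/(-19721886/10865 - 3) = 1/(-19754481/10865) = -10865/19754481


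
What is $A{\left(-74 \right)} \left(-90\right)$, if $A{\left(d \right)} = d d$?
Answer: $-492840$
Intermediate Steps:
$A{\left(d \right)} = d^{2}$
$A{\left(-74 \right)} \left(-90\right) = \left(-74\right)^{2} \left(-90\right) = 5476 \left(-90\right) = -492840$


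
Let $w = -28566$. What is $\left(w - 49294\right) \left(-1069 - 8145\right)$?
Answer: $717402040$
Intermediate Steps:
$\left(w - 49294\right) \left(-1069 - 8145\right) = \left(-28566 - 49294\right) \left(-1069 - 8145\right) = \left(-77860\right) \left(-9214\right) = 717402040$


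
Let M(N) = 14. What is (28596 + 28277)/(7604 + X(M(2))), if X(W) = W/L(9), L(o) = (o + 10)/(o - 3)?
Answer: 1080587/144560 ≈ 7.4750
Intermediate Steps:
L(o) = (10 + o)/(-3 + o)
X(W) = 6*W/19 (X(W) = W/(((10 + 9)/(-3 + 9))) = W/((19/6)) = W/(((1/6)*19)) = W/(19/6) = W*(6/19) = 6*W/19)
(28596 + 28277)/(7604 + X(M(2))) = (28596 + 28277)/(7604 + (6/19)*14) = 56873/(7604 + 84/19) = 56873/(144560/19) = 56873*(19/144560) = 1080587/144560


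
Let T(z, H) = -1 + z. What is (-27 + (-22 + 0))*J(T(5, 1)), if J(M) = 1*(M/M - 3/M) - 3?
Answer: 539/4 ≈ 134.75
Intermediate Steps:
J(M) = -2 - 3/M (J(M) = 1*(1 - 3/M) - 3 = (1 - 3/M) - 3 = -2 - 3/M)
(-27 + (-22 + 0))*J(T(5, 1)) = (-27 + (-22 + 0))*(-2 - 3/(-1 + 5)) = (-27 - 22)*(-2 - 3/4) = -49*(-2 - 3*1/4) = -49*(-2 - 3/4) = -49*(-11/4) = 539/4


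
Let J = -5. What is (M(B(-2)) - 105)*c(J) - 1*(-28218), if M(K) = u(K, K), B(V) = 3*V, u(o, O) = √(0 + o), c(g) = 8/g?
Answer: 28386 - 8*I*√6/5 ≈ 28386.0 - 3.9192*I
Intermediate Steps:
u(o, O) = √o
M(K) = √K
(M(B(-2)) - 105)*c(J) - 1*(-28218) = (√(3*(-2)) - 105)*(8/(-5)) - 1*(-28218) = (√(-6) - 105)*(8*(-⅕)) + 28218 = (I*√6 - 105)*(-8/5) + 28218 = (-105 + I*√6)*(-8/5) + 28218 = (168 - 8*I*√6/5) + 28218 = 28386 - 8*I*√6/5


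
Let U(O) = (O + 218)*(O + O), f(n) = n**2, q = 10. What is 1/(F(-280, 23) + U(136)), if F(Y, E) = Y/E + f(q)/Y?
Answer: 322/31000701 ≈ 1.0387e-5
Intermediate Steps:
F(Y, E) = 100/Y + Y/E (F(Y, E) = Y/E + 10**2/Y = Y/E + 100/Y = 100/Y + Y/E)
U(O) = 2*O*(218 + O) (U(O) = (218 + O)*(2*O) = 2*O*(218 + O))
1/(F(-280, 23) + U(136)) = 1/((100/(-280) - 280/23) + 2*136*(218 + 136)) = 1/((100*(-1/280) - 280*1/23) + 2*136*354) = 1/((-5/14 - 280/23) + 96288) = 1/(-4035/322 + 96288) = 1/(31000701/322) = 322/31000701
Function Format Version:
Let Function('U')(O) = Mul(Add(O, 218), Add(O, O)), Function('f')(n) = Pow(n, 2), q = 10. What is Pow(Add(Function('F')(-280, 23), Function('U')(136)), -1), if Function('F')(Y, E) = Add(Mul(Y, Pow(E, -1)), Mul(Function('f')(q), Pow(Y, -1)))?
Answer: Rational(322, 31000701) ≈ 1.0387e-5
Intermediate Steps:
Function('F')(Y, E) = Add(Mul(100, Pow(Y, -1)), Mul(Y, Pow(E, -1))) (Function('F')(Y, E) = Add(Mul(Y, Pow(E, -1)), Mul(Pow(10, 2), Pow(Y, -1))) = Add(Mul(Y, Pow(E, -1)), Mul(100, Pow(Y, -1))) = Add(Mul(100, Pow(Y, -1)), Mul(Y, Pow(E, -1))))
Function('U')(O) = Mul(2, O, Add(218, O)) (Function('U')(O) = Mul(Add(218, O), Mul(2, O)) = Mul(2, O, Add(218, O)))
Pow(Add(Function('F')(-280, 23), Function('U')(136)), -1) = Pow(Add(Add(Mul(100, Pow(-280, -1)), Mul(-280, Pow(23, -1))), Mul(2, 136, Add(218, 136))), -1) = Pow(Add(Add(Mul(100, Rational(-1, 280)), Mul(-280, Rational(1, 23))), Mul(2, 136, 354)), -1) = Pow(Add(Add(Rational(-5, 14), Rational(-280, 23)), 96288), -1) = Pow(Add(Rational(-4035, 322), 96288), -1) = Pow(Rational(31000701, 322), -1) = Rational(322, 31000701)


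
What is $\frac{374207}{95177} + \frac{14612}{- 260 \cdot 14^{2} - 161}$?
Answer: $\frac{17739109723}{4865543417} \approx 3.6459$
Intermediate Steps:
$\frac{374207}{95177} + \frac{14612}{- 260 \cdot 14^{2} - 161} = 374207 \cdot \frac{1}{95177} + \frac{14612}{\left(-260\right) 196 - 161} = \frac{374207}{95177} + \frac{14612}{-50960 - 161} = \frac{374207}{95177} + \frac{14612}{-51121} = \frac{374207}{95177} + 14612 \left(- \frac{1}{51121}\right) = \frac{374207}{95177} - \frac{14612}{51121} = \frac{17739109723}{4865543417}$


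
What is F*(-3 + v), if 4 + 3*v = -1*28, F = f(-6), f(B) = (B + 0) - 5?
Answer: 451/3 ≈ 150.33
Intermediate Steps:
f(B) = -5 + B (f(B) = B - 5 = -5 + B)
F = -11 (F = -5 - 6 = -11)
v = -32/3 (v = -4/3 + (-1*28)/3 = -4/3 + (⅓)*(-28) = -4/3 - 28/3 = -32/3 ≈ -10.667)
F*(-3 + v) = -11*(-3 - 32/3) = -11*(-41/3) = 451/3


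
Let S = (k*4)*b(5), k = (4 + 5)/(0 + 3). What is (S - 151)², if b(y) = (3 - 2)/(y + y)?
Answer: 561001/25 ≈ 22440.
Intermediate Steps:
b(y) = 1/(2*y)
k = 3 (k = 9/3 = 9*(⅓) = 3)
S = 6/5 (S = (3*4)*((½)/5) = 12*((½)*(⅕)) = 12*(⅒) = 6/5 ≈ 1.2000)
(S - 151)² = (6/5 - 151)² = (-749/5)² = 561001/25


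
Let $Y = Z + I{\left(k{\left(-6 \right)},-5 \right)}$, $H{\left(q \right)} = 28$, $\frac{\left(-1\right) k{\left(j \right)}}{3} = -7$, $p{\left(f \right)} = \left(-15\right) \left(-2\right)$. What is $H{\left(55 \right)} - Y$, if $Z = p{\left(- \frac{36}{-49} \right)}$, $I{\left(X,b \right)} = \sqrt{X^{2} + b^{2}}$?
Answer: $-2 - \sqrt{466} \approx -23.587$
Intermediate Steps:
$p{\left(f \right)} = 30$
$k{\left(j \right)} = 21$ ($k{\left(j \right)} = \left(-3\right) \left(-7\right) = 21$)
$Z = 30$
$Y = 30 + \sqrt{466}$ ($Y = 30 + \sqrt{21^{2} + \left(-5\right)^{2}} = 30 + \sqrt{441 + 25} = 30 + \sqrt{466} \approx 51.587$)
$H{\left(55 \right)} - Y = 28 - \left(30 + \sqrt{466}\right) = -2 - \sqrt{466}$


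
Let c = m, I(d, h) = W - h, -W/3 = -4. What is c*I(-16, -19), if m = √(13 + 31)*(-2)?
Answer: -124*√11 ≈ -411.26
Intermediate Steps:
W = 12 (W = -3*(-4) = 12)
I(d, h) = 12 - h
m = -4*√11 (m = √44*(-2) = (2*√11)*(-2) = -4*√11 ≈ -13.266)
c = -4*√11 ≈ -13.266
c*I(-16, -19) = (-4*√11)*(12 - 1*(-19)) = (-4*√11)*(12 + 19) = -4*√11*31 = -124*√11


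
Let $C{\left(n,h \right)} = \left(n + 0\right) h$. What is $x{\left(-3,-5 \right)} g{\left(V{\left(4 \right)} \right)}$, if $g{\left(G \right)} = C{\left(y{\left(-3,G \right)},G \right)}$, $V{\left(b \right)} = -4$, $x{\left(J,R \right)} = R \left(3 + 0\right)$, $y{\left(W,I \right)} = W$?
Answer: $-180$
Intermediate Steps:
$x{\left(J,R \right)} = 3 R$ ($x{\left(J,R \right)} = R 3 = 3 R$)
$C{\left(n,h \right)} = h n$ ($C{\left(n,h \right)} = n h = h n$)
$g{\left(G \right)} = - 3 G$ ($g{\left(G \right)} = G \left(-3\right) = - 3 G$)
$x{\left(-3,-5 \right)} g{\left(V{\left(4 \right)} \right)} = 3 \left(-5\right) \left(\left(-3\right) \left(-4\right)\right) = \left(-15\right) 12 = -180$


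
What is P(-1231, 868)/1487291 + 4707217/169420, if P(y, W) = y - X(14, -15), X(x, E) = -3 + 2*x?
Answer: 7000788687627/251976841220 ≈ 27.783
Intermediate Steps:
P(y, W) = -25 + y (P(y, W) = y - (-3 + 2*14) = y - (-3 + 28) = y - 1*25 = y - 25 = -25 + y)
P(-1231, 868)/1487291 + 4707217/169420 = (-25 - 1231)/1487291 + 4707217/169420 = -1256*1/1487291 + 4707217*(1/169420) = -1256/1487291 + 4707217/169420 = 7000788687627/251976841220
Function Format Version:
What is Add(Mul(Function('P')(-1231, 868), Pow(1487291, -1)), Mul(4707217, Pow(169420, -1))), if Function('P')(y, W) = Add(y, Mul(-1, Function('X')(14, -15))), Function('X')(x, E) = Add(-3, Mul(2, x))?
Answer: Rational(7000788687627, 251976841220) ≈ 27.783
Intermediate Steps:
Function('P')(y, W) = Add(-25, y) (Function('P')(y, W) = Add(y, Mul(-1, Add(-3, Mul(2, 14)))) = Add(y, Mul(-1, Add(-3, 28))) = Add(y, Mul(-1, 25)) = Add(y, -25) = Add(-25, y))
Add(Mul(Function('P')(-1231, 868), Pow(1487291, -1)), Mul(4707217, Pow(169420, -1))) = Add(Mul(Add(-25, -1231), Pow(1487291, -1)), Mul(4707217, Pow(169420, -1))) = Add(Mul(-1256, Rational(1, 1487291)), Mul(4707217, Rational(1, 169420))) = Add(Rational(-1256, 1487291), Rational(4707217, 169420)) = Rational(7000788687627, 251976841220)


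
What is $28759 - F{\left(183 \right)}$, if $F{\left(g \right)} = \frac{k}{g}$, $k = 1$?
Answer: $\frac{5262896}{183} \approx 28759.0$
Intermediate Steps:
$F{\left(g \right)} = \frac{1}{g}$ ($F{\left(g \right)} = 1 \frac{1}{g} = \frac{1}{g}$)
$28759 - F{\left(183 \right)} = 28759 - \frac{1}{183} = \frac{5262896}{183}$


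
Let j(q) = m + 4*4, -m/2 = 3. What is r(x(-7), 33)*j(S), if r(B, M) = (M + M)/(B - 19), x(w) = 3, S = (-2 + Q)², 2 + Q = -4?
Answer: -165/4 ≈ -41.250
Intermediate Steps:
Q = -6 (Q = -2 - 4 = -6)
m = -6 (m = -2*3 = -6)
S = 64 (S = (-2 - 6)² = (-8)² = 64)
r(B, M) = 2*M/(-19 + B) (r(B, M) = (2*M)/(-19 + B) = 2*M/(-19 + B))
j(q) = 10 (j(q) = -6 + 4*4 = -6 + 16 = 10)
r(x(-7), 33)*j(S) = (2*33/(-19 + 3))*10 = (2*33/(-16))*10 = (2*33*(-1/16))*10 = -33/8*10 = -165/4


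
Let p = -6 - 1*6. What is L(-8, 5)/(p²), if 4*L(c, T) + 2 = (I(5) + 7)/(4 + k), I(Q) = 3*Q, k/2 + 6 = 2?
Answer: -5/384 ≈ -0.013021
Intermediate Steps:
k = -8 (k = -12 + 2*2 = -12 + 4 = -8)
p = -12 (p = -6 - 6 = -12)
L(c, T) = -15/8 (L(c, T) = -½ + ((3*5 + 7)/(4 - 8))/4 = -½ + ((15 + 7)/(-4))/4 = -½ + (22*(-¼))/4 = -½ + (¼)*(-11/2) = -½ - 11/8 = -15/8)
L(-8, 5)/(p²) = -15/(8*((-12)²)) = -15/8/144 = -15/8*1/144 = -5/384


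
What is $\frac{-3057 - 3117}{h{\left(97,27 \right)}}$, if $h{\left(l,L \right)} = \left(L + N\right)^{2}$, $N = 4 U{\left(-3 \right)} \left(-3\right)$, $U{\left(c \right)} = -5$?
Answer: $- \frac{686}{841} \approx -0.8157$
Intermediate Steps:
$N = 60$ ($N = 4 \left(-5\right) \left(-3\right) = \left(-20\right) \left(-3\right) = 60$)
$h{\left(l,L \right)} = \left(60 + L\right)^{2}$ ($h{\left(l,L \right)} = \left(L + 60\right)^{2} = \left(60 + L\right)^{2}$)
$\frac{-3057 - 3117}{h{\left(97,27 \right)}} = \frac{-3057 - 3117}{\left(60 + 27\right)^{2}} = \frac{-3057 - 3117}{87^{2}} = - \frac{6174}{7569} = \left(-6174\right) \frac{1}{7569} = - \frac{686}{841}$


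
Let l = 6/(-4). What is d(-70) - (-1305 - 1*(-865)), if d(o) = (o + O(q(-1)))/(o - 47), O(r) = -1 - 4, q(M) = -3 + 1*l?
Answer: 17185/39 ≈ 440.64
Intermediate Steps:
l = -3/2 (l = 6*(-¼) = -3/2 ≈ -1.5000)
q(M) = -9/2 (q(M) = -3 + 1*(-3/2) = -3 - 3/2 = -9/2)
O(r) = -5
d(o) = (-5 + o)/(-47 + o) (d(o) = (o - 5)/(o - 47) = (-5 + o)/(-47 + o))
d(-70) - (-1305 - 1*(-865)) = (-5 - 70)/(-47 - 70) - (-1305 - 1*(-865)) = -75/(-117) - (-1305 + 865) = -1/117*(-75) - 1*(-440) = 25/39 + 440 = 17185/39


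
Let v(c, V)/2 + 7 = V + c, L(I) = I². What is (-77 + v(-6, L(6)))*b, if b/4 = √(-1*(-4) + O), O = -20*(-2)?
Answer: -248*√11 ≈ -822.52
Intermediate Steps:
O = 40
v(c, V) = -14 + 2*V + 2*c (v(c, V) = -14 + 2*(V + c) = -14 + (2*V + 2*c) = -14 + 2*V + 2*c)
b = 8*√11 (b = 4*√(-1*(-4) + 40) = 4*√(4 + 40) = 4*√44 = 4*(2*√11) = 8*√11 ≈ 26.533)
(-77 + v(-6, L(6)))*b = (-77 + (-14 + 2*6² + 2*(-6)))*(8*√11) = (-77 + (-14 + 2*36 - 12))*(8*√11) = (-77 + (-14 + 72 - 12))*(8*√11) = (-77 + 46)*(8*√11) = -248*√11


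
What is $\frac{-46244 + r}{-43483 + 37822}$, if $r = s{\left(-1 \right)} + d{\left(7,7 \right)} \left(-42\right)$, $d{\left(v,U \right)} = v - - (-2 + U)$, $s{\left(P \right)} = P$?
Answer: $\frac{15583}{1887} \approx 8.2581$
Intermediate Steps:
$d{\left(v,U \right)} = -2 + U + v$ ($d{\left(v,U \right)} = v - \left(2 - U\right) = v + \left(-2 + U\right) = -2 + U + v$)
$r = -505$ ($r = -1 + \left(-2 + 7 + 7\right) \left(-42\right) = -1 + 12 \left(-42\right) = -1 - 504 = -505$)
$\frac{-46244 + r}{-43483 + 37822} = \frac{-46244 - 505}{-43483 + 37822} = - \frac{46749}{-5661} = \left(-46749\right) \left(- \frac{1}{5661}\right) = \frac{15583}{1887}$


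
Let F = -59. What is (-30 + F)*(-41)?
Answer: 3649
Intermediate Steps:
(-30 + F)*(-41) = (-30 - 59)*(-41) = -89*(-41) = 3649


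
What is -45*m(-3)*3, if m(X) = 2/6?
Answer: -45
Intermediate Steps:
m(X) = 1/3 (m(X) = 2*(1/6) = 1/3)
-45*m(-3)*3 = -45*1/3*3 = -15*3 = -45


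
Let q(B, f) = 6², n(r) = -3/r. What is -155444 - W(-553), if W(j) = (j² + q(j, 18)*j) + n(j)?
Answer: -244063788/553 ≈ -4.4135e+5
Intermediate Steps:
q(B, f) = 36
W(j) = j² - 3/j + 36*j (W(j) = (j² + 36*j) - 3/j = j² - 3/j + 36*j)
-155444 - W(-553) = -155444 - (-3 + (-553)²*(36 - 553))/(-553) = -155444 - (-1)*(-3 + 305809*(-517))/553 = -155444 - (-1)*(-3 - 158103253)/553 = -155444 - (-1)*(-158103256)/553 = -155444 - 1*158103256/553 = -155444 - 158103256/553 = -244063788/553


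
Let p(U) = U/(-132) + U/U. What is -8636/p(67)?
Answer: -1139952/65 ≈ -17538.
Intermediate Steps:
p(U) = 1 - U/132 (p(U) = U*(-1/132) + 1 = -U/132 + 1 = 1 - U/132)
-8636/p(67) = -8636/(1 - 1/132*67) = -8636/(1 - 67/132) = -8636/65/132 = -8636*132/65 = -1139952/65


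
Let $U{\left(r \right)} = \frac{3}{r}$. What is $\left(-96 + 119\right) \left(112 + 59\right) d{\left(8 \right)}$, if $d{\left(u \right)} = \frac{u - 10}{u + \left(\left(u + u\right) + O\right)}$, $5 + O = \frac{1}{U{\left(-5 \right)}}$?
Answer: $- \frac{11799}{26} \approx -453.81$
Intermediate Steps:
$O = - \frac{20}{3}$ ($O = -5 + \frac{1}{3 \frac{1}{-5}} = -5 + \frac{1}{3 \left(- \frac{1}{5}\right)} = -5 + \frac{1}{- \frac{3}{5}} = -5 - \frac{5}{3} = - \frac{20}{3} \approx -6.6667$)
$d{\left(u \right)} = \frac{-10 + u}{- \frac{20}{3} + 3 u}$ ($d{\left(u \right)} = \frac{u - 10}{u + \left(\left(u + u\right) - \frac{20}{3}\right)} = \frac{-10 + u}{u + \left(2 u - \frac{20}{3}\right)} = \frac{-10 + u}{u + \left(- \frac{20}{3} + 2 u\right)} = \frac{-10 + u}{- \frac{20}{3} + 3 u}$)
$\left(-96 + 119\right) \left(112 + 59\right) d{\left(8 \right)} = \left(-96 + 119\right) \left(112 + 59\right) \frac{3 \left(10 - 8\right)}{20 - 72} = 23 \cdot 171 \frac{3 \left(10 - 8\right)}{20 - 72} = 3933 \cdot 3 \frac{1}{-52} \cdot 2 = 3933 \cdot 3 \left(- \frac{1}{52}\right) 2 = 3933 \left(- \frac{3}{26}\right) = - \frac{11799}{26}$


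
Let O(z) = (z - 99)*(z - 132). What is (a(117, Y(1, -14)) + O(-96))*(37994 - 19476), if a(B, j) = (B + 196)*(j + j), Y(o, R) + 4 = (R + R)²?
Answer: 9865279320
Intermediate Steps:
Y(o, R) = -4 + 4*R² (Y(o, R) = -4 + (R + R)² = -4 + (2*R)² = -4 + 4*R²)
O(z) = (-132 + z)*(-99 + z) (O(z) = (-99 + z)*(-132 + z) = (-132 + z)*(-99 + z))
a(B, j) = 2*j*(196 + B) (a(B, j) = (196 + B)*(2*j) = 2*j*(196 + B))
(a(117, Y(1, -14)) + O(-96))*(37994 - 19476) = (2*(-4 + 4*(-14)²)*(196 + 117) + (13068 + (-96)² - 231*(-96)))*(37994 - 19476) = (2*(-4 + 4*196)*313 + (13068 + 9216 + 22176))*18518 = (2*(-4 + 784)*313 + 44460)*18518 = (2*780*313 + 44460)*18518 = (488280 + 44460)*18518 = 532740*18518 = 9865279320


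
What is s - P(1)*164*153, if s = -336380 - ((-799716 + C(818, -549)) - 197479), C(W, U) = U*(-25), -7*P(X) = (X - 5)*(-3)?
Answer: 4830734/7 ≈ 6.9011e+5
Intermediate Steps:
P(X) = -15/7 + 3*X/7 (P(X) = -(X - 5)*(-3)/7 = -(-5 + X)*(-3)/7 = -(15 - 3*X)/7 = -15/7 + 3*X/7)
C(W, U) = -25*U
s = 647090 (s = -336380 - ((-799716 - 25*(-549)) - 197479) = -336380 - ((-799716 + 13725) - 197479) = -336380 - (-785991 - 197479) = -336380 - 1*(-983470) = -336380 + 983470 = 647090)
s - P(1)*164*153 = 647090 - (-15/7 + (3/7)*1)*164*153 = 647090 - (-15/7 + 3/7)*164*153 = 647090 - (-12/7*164)*153 = 647090 - (-1968)*153/7 = 647090 - 1*(-301104/7) = 647090 + 301104/7 = 4830734/7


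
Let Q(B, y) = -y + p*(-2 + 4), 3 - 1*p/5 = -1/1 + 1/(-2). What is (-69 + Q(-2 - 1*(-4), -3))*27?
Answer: -567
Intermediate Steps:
p = 45/2 (p = 15 - 5*(-1/1 + 1/(-2)) = 15 - 5*(-1*1 + 1*(-1/2)) = 15 - 5*(-1 - 1/2) = 15 - 5*(-3/2) = 15 + 15/2 = 45/2 ≈ 22.500)
Q(B, y) = 45 - y (Q(B, y) = -y + 45*(-2 + 4)/2 = -y + (45/2)*2 = -y + 45 = 45 - y)
(-69 + Q(-2 - 1*(-4), -3))*27 = (-69 + (45 - 1*(-3)))*27 = (-69 + (45 + 3))*27 = (-69 + 48)*27 = -21*27 = -567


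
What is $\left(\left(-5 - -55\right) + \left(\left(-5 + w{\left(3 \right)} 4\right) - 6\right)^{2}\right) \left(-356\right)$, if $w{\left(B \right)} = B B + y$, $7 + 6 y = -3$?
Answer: $- \frac{1237100}{9} \approx -1.3746 \cdot 10^{5}$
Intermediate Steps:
$y = - \frac{5}{3}$ ($y = - \frac{7}{6} + \frac{1}{6} \left(-3\right) = - \frac{7}{6} - \frac{1}{2} = - \frac{5}{3} \approx -1.6667$)
$w{\left(B \right)} = - \frac{5}{3} + B^{2}$ ($w{\left(B \right)} = B B - \frac{5}{3} = B^{2} - \frac{5}{3} = - \frac{5}{3} + B^{2}$)
$\left(\left(-5 - -55\right) + \left(\left(-5 + w{\left(3 \right)} 4\right) - 6\right)^{2}\right) \left(-356\right) = \left(\left(-5 - -55\right) + \left(\left(-5 + \left(- \frac{5}{3} + 3^{2}\right) 4\right) - 6\right)^{2}\right) \left(-356\right) = \left(\left(-5 + 55\right) + \left(\left(-5 + \left(- \frac{5}{3} + 9\right) 4\right) - 6\right)^{2}\right) \left(-356\right) = \left(50 + \left(\left(-5 + \frac{22}{3} \cdot 4\right) - 6\right)^{2}\right) \left(-356\right) = \left(50 + \left(\left(-5 + \frac{88}{3}\right) - 6\right)^{2}\right) \left(-356\right) = \left(50 + \left(\frac{73}{3} - 6\right)^{2}\right) \left(-356\right) = \left(50 + \left(\frac{55}{3}\right)^{2}\right) \left(-356\right) = \left(50 + \frac{3025}{9}\right) \left(-356\right) = \frac{3475}{9} \left(-356\right) = - \frac{1237100}{9}$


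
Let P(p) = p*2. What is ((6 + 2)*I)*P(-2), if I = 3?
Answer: -96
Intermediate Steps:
P(p) = 2*p
((6 + 2)*I)*P(-2) = ((6 + 2)*3)*(2*(-2)) = (8*3)*(-4) = 24*(-4) = -96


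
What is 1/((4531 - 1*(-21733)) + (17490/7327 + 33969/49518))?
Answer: 120939462/3176725683529 ≈ 3.8070e-5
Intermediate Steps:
1/((4531 - 1*(-21733)) + (17490/7327 + 33969/49518)) = 1/((4531 + 21733) + (17490*(1/7327) + 33969*(1/49518))) = 1/(26264 + (17490/7327 + 11323/16506)) = 1/(26264 + 371653561/120939462) = 1/(3176725683529/120939462) = 120939462/3176725683529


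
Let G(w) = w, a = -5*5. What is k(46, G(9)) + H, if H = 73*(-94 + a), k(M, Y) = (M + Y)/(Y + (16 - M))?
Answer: -182482/21 ≈ -8689.6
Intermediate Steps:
a = -25
k(M, Y) = (M + Y)/(16 + Y - M)
H = -8687 (H = 73*(-94 - 25) = 73*(-119) = -8687)
k(46, G(9)) + H = (46 + 9)/(16 + 9 - 1*46) - 8687 = 55/(16 + 9 - 46) - 8687 = 55/(-21) - 8687 = -1/21*55 - 8687 = -55/21 - 8687 = -182482/21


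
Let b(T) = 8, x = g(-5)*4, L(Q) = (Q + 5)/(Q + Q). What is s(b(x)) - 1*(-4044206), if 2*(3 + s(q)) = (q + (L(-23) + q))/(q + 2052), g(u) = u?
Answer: 383228676657/94760 ≈ 4.0442e+6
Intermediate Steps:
L(Q) = (5 + Q)/(2*Q) (L(Q) = (5 + Q)/((2*Q)) = (5 + Q)*(1/(2*Q)) = (5 + Q)/(2*Q))
x = -20 (x = -5*4 = -20)
s(q) = -3 + (9/23 + 2*q)/(2*(2052 + q)) (s(q) = -3 + ((q + ((½)*(5 - 23)/(-23) + q))/(q + 2052))/2 = -3 + ((q + ((½)*(-1/23)*(-18) + q))/(2052 + q))/2 = -3 + ((q + (9/23 + q))/(2052 + q))/2 = -3 + ((9/23 + 2*q)/(2052 + q))/2 = -3 + (9/23 + 2*q)/(2*(2052 + q)))
s(b(x)) - 1*(-4044206) = (-283167 - 92*8)/(46*(2052 + 8)) - 1*(-4044206) = (1/46)*(-283167 - 736)/2060 + 4044206 = (1/46)*(1/2060)*(-283903) + 4044206 = -283903/94760 + 4044206 = 383228676657/94760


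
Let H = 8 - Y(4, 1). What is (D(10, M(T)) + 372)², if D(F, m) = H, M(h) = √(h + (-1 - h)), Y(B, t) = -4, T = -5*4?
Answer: 147456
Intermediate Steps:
T = -20
M(h) = I (M(h) = √(-1) = I)
H = 12 (H = 8 - 1*(-4) = 8 + 4 = 12)
D(F, m) = 12
(D(10, M(T)) + 372)² = (12 + 372)² = 384² = 147456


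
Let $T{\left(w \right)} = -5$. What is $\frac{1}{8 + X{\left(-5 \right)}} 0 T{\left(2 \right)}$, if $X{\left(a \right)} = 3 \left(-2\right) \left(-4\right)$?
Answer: $0$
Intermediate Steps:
$X{\left(a \right)} = 24$ ($X{\left(a \right)} = \left(-6\right) \left(-4\right) = 24$)
$\frac{1}{8 + X{\left(-5 \right)}} 0 T{\left(2 \right)} = \frac{1}{8 + 24} \cdot 0 \left(-5\right) = \frac{1}{32} \cdot 0 \left(-5\right) = 0 \left(-5\right) = 0$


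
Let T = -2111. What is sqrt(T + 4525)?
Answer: sqrt(2414) ≈ 49.132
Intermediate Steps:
sqrt(T + 4525) = sqrt(-2111 + 4525) = sqrt(2414)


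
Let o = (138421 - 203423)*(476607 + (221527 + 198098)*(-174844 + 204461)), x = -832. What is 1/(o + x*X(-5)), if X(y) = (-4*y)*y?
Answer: -1/807878022017264 ≈ -1.2378e-15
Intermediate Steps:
X(y) = -4*y²
o = -807878022100464 (o = -65002*(476607 + 419625*29617) = -65002*(476607 + 12428033625) = -65002*12428510232 = -807878022100464)
1/(o + x*X(-5)) = 1/(-807878022100464 - (-3328)*(-5)²) = 1/(-807878022100464 - (-3328)*25) = 1/(-807878022100464 - 832*(-100)) = 1/(-807878022100464 + 83200) = 1/(-807878022017264) = -1/807878022017264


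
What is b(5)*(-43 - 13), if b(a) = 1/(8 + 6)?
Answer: -4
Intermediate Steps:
b(a) = 1/14
b(5)*(-43 - 13) = (-43 - 13)/14 = (1/14)*(-56) = -4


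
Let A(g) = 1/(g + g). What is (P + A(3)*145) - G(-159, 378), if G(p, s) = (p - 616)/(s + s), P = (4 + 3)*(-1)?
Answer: 13753/756 ≈ 18.192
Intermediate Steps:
P = -7 (P = 7*(-1) = -7)
G(p, s) = (-616 + p)/(2*s) (G(p, s) = (-616 + p)/((2*s)) = (-616 + p)*(1/(2*s)) = (-616 + p)/(2*s))
A(g) = 1/(2*g)
(P + A(3)*145) - G(-159, 378) = (-7 + ((½)/3)*145) - (-616 - 159)/(2*378) = (-7 + ((½)*(⅓))*145) - (-775)/(2*378) = (-7 + (⅙)*145) - 1*(-775/756) = (-7 + 145/6) + 775/756 = 103/6 + 775/756 = 13753/756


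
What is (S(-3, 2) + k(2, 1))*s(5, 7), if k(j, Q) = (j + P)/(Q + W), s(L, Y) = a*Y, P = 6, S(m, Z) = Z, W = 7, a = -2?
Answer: -42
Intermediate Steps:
s(L, Y) = -2*Y
k(j, Q) = (6 + j)/(7 + Q) (k(j, Q) = (j + 6)/(Q + 7) = (6 + j)/(7 + Q))
(S(-3, 2) + k(2, 1))*s(5, 7) = (2 + (6 + 2)/(7 + 1))*(-2*7) = (2 + 8/8)*(-14) = (2 + (1/8)*8)*(-14) = (2 + 1)*(-14) = 3*(-14) = -42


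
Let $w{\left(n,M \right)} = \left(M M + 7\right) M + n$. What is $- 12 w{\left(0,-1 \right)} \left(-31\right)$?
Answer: $-2976$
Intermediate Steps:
$w{\left(n,M \right)} = n + M \left(7 + M^{2}\right)$ ($w{\left(n,M \right)} = \left(M^{2} + 7\right) M + n = \left(7 + M^{2}\right) M + n = M \left(7 + M^{2}\right) + n = n + M \left(7 + M^{2}\right)$)
$- 12 w{\left(0,-1 \right)} \left(-31\right) = - 12 \left(0 + \left(-1\right)^{3} + 7 \left(-1\right)\right) \left(-31\right) = - 12 \left(0 - 1 - 7\right) \left(-31\right) = \left(-12\right) \left(-8\right) \left(-31\right) = 96 \left(-31\right) = -2976$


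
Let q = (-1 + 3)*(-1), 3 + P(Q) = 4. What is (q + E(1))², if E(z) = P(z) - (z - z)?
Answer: 1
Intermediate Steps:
P(Q) = 1 (P(Q) = -3 + 4 = 1)
E(z) = 1 (E(z) = 1 - (z - z) = 1 - 1*0 = 1 + 0 = 1)
q = -2 (q = 2*(-1) = -2)
(q + E(1))² = (-2 + 1)² = (-1)² = 1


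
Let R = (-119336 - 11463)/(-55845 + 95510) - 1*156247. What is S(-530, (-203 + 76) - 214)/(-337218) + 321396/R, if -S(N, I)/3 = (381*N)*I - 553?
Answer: 5747613975522907/9414257774026 ≈ 610.52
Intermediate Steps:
R = -6197668054/39665 (R = -130799/39665 - 156247 = -6197668054/39665 ≈ -1.5625e+5)
S(N, I) = 1659 - 1143*I*N (S(N, I) = -3*((381*N)*I - 553) = -3*(381*I*N - 553) = -3*(-553 + 381*I*N) = 1659 - 1143*I*N)
S(-530, (-203 + 76) - 214)/(-337218) + 321396/R = (1659 - 1143*((-203 + 76) - 214)*(-530))/(-337218) + 321396/(-6197668054/39665) = (1659 - 1143*(-127 - 214)*(-530))*(-1/337218) + 321396*(-39665/6197668054) = (1659 - 1143*(-341)*(-530))*(-1/337218) - 6374086170/3098834027 = (1659 - 206574390)*(-1/337218) - 6374086170/3098834027 = -206572731*(-1/337218) - 6374086170/3098834027 = 68857577/112406 - 6374086170/3098834027 = 5747613975522907/9414257774026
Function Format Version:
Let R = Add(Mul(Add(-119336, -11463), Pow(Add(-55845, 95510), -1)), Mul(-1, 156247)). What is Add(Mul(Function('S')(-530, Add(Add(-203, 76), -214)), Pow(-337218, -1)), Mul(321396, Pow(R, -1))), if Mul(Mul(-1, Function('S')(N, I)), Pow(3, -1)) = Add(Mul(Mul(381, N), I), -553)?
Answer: Rational(5747613975522907, 9414257774026) ≈ 610.52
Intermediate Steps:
R = Rational(-6197668054, 39665) (R = Add(Mul(-130799, Pow(39665, -1)), -156247) = Add(Mul(-130799, Rational(1, 39665)), -156247) = Add(Rational(-130799, 39665), -156247) = Rational(-6197668054, 39665) ≈ -1.5625e+5)
Function('S')(N, I) = Add(1659, Mul(-1143, I, N)) (Function('S')(N, I) = Mul(-3, Add(Mul(Mul(381, N), I), -553)) = Mul(-3, Add(Mul(381, I, N), -553)) = Mul(-3, Add(-553, Mul(381, I, N))) = Add(1659, Mul(-1143, I, N)))
Add(Mul(Function('S')(-530, Add(Add(-203, 76), -214)), Pow(-337218, -1)), Mul(321396, Pow(R, -1))) = Add(Mul(Add(1659, Mul(-1143, Add(Add(-203, 76), -214), -530)), Pow(-337218, -1)), Mul(321396, Pow(Rational(-6197668054, 39665), -1))) = Add(Mul(Add(1659, Mul(-1143, Add(-127, -214), -530)), Rational(-1, 337218)), Mul(321396, Rational(-39665, 6197668054))) = Add(Mul(Add(1659, Mul(-1143, -341, -530)), Rational(-1, 337218)), Rational(-6374086170, 3098834027)) = Add(Mul(Add(1659, -206574390), Rational(-1, 337218)), Rational(-6374086170, 3098834027)) = Add(Mul(-206572731, Rational(-1, 337218)), Rational(-6374086170, 3098834027)) = Add(Rational(68857577, 112406), Rational(-6374086170, 3098834027)) = Rational(5747613975522907, 9414257774026)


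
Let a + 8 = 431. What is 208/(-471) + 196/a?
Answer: 1444/66411 ≈ 0.021743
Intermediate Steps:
a = 423 (a = -8 + 431 = 423)
208/(-471) + 196/a = 208/(-471) + 196/423 = 208*(-1/471) + 196*(1/423) = -208/471 + 196/423 = 1444/66411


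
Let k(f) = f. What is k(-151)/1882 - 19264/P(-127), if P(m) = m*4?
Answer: 9044535/239014 ≈ 37.841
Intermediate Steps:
P(m) = 4*m
k(-151)/1882 - 19264/P(-127) = -151/1882 - 19264/(4*(-127)) = -151*1/1882 - 19264/(-508) = -151/1882 - 19264*(-1/508) = -151/1882 + 4816/127 = 9044535/239014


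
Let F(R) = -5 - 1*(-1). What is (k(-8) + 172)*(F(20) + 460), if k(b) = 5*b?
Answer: 60192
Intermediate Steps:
F(R) = -4 (F(R) = -5 + 1 = -4)
(k(-8) + 172)*(F(20) + 460) = (5*(-8) + 172)*(-4 + 460) = (-40 + 172)*456 = 132*456 = 60192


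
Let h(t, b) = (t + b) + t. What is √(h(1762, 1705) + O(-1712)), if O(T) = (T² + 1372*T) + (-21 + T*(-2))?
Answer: 2*√147678 ≈ 768.58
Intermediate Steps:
h(t, b) = b + 2*t (h(t, b) = (b + t) + t = b + 2*t)
O(T) = -21 + T² + 1370*T (O(T) = (T² + 1372*T) + (-21 - 2*T) = -21 + T² + 1370*T)
√(h(1762, 1705) + O(-1712)) = √((1705 + 2*1762) + (-21 + (-1712)² + 1370*(-1712))) = √((1705 + 3524) + (-21 + 2930944 - 2345440)) = √(5229 + 585483) = √590712 = 2*√147678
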